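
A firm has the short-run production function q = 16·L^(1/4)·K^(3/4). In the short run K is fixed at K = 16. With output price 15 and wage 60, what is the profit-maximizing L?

L* = 16

With K = 16, MP_L = (1/4)·16·L^(-3/4)·16^(3/4) = 32·L^(-3/4).
Profit maximization for a price taker requires P·MP_L = w: 15·32·L^(-3/4) = 60.
So L^(-3/4) = 0.125, which gives L = 16.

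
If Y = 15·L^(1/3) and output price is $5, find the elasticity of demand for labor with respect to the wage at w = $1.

ε = -1.5

MP_L = (1/3)·15·L^(-2/3), so P·MP_L = w gives 25·L^(-2/3) = w.
Solving, L(w) = (25/w)^(3/2). This is a constant-elasticity form: L ∝ w^(−3/2), so ε = −3/2.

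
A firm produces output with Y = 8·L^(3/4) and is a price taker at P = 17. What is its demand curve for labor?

MP_L = (3/4)·8·L^(-1/4) = 6·L^(-1/4).
Setting P·MP_L = w: 102·L^(-1/4) = w.
Solving for L: L^(-1/4) = w/102, so L = (102/w)^(4).

L(w) = (102/w)^(4)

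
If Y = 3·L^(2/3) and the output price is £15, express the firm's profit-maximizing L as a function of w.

L(w) = 27000/w³

MP_L = (2/3)·3·L^(-1/3) = 2·L^(-1/3).
Setting P·MP_L = w: 30·L^(-1/3) = w.
Solving for L: L^(-1/3) = w/30, so L = (30/w)^(3).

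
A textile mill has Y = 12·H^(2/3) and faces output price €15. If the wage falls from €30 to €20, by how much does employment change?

ΔH = 152

From P·MP_H = w with MP_H = 8·H^(-1/3), the labor demand is H(w) = (120/w)^(3).
At w = 30: H = 64. At w = 20: H = 216.
ΔH = 216 − 64 = 152.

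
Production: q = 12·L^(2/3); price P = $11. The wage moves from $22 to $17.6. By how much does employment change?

ΔL = 61

From P·MP_L = w with MP_L = 8·L^(-1/3), the labor demand is L(w) = (88/w)^(3).
At w = 22: L = 64. At w = 17.6: L = 125.
ΔL = 125 − 64 = 61.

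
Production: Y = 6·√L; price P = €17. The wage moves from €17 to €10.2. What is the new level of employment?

L* = 25

From P·MP_L = w with MP_L = 3·L^(-1/2), the labor demand is L(w) = (51/w)^(2).
At w = 17: L = 9. At w = 10.2: L = 25.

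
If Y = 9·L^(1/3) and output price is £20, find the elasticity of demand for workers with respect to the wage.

ε = -1.5

MP_L = (1/3)·9·L^(-2/3), so P·MP_L = w gives 60·L^(-2/3) = w.
Solving, L(w) = (60/w)^(3/2). This is a constant-elasticity form: L ∝ w^(−3/2), so ε = −3/2.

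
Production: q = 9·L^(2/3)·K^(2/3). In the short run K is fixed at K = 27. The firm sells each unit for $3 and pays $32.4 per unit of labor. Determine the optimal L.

L* = 125

With K = 27, MP_L = (2/3)·9·L^(-1/3)·27^(2/3) = 54·L^(-1/3).
Profit maximization for a price taker requires P·MP_L = w: 3·54·L^(-1/3) = 32.4.
So L^(-1/3) = 0.2, which gives L = 125.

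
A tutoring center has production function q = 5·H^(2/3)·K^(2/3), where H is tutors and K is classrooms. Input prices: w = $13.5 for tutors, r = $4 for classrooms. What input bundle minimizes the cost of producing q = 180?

H* = 8, K* = 27

Cost minimization requires the marginal rate of technical substitution to equal the input-price ratio: MP_H/MP_K = w/r.
Here MP_H/MP_K = (2/3)·(K/H)/(2/3) = (K/H). Setting this equal to 13.5/4 = 3.375 gives K = 3.375H.
Substituting into q = 180: 5·H^(2/3)·(3.375H)^(2/3) = 180.
Solving, H = 8 and K = 27.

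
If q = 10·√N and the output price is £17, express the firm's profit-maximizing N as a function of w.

MP_N = (1/2)·10·N^(-1/2) = 5·N^(-1/2).
Setting P·MP_N = w: 85·N^(-1/2) = w.
Solving for N: N^(-1/2) = w/85, so N = (85/w)^(2).

N(w) = 7225/w²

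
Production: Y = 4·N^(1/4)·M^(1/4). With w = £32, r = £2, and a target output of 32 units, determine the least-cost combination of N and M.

N* = 16, M* = 256

Cost minimization requires the marginal rate of technical substitution to equal the input-price ratio: MP_N/MP_M = w/r.
Here MP_N/MP_M = (1/4)·(M/N)/(1/4) = (M/N). Setting this equal to 32/2 = 16 gives M = 16N.
Substituting into Y = 32: 4·N^(1/4)·(16N)^(1/4) = 32.
Solving, N = 16 and M = 256.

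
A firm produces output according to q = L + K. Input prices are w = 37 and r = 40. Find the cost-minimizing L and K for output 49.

L* = 49, K* = 0

The inputs are perfect substitutes, so the firm uses whichever has the lower cost per unit of output.
Cost per unit of output via L is 37; via K it is 40. L is cheaper.
Producing q = 49 with L alone: L = 49, K = 0.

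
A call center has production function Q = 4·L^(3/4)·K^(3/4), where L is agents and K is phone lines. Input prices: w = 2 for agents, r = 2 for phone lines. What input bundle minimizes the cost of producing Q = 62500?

Cost minimization requires the marginal rate of technical substitution to equal the input-price ratio: MP_L/MP_K = w/r.
Here MP_L/MP_K = (3/4)·(K/L)/(3/4) = (K/L). Setting this equal to 2/2 = 1 gives K = L.
Substituting into Q = 62500: 4·L^(3/4)·(L)^(3/4) = 62500.
Solving, L = 625 and K = 625.

L* = 625, K* = 625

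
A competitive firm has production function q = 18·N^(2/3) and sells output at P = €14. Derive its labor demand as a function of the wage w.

N(w) = 4741632/w³

MP_N = (2/3)·18·N^(-1/3) = 12·N^(-1/3).
Setting P·MP_N = w: 168·N^(-1/3) = w.
Solving for N: N^(-1/3) = w/168, so N = (168/w)^(3).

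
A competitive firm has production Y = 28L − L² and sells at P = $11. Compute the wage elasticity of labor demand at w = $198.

From P·MP_L = w with MP_L = 28 − 2L, labor demand is L(w) = (28 − w/11)/2.
dL/dw = −1/(22) = -1/22.
At w = 198, L = 5, so ε = (dL/dw)·(w/L) = (-1/22)·(198/5) = -1.8.

ε = -1.8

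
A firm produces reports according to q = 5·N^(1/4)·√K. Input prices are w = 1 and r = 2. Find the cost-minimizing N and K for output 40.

Cost minimization requires the marginal rate of technical substitution to equal the input-price ratio: MP_N/MP_K = w/r.
Here MP_N/MP_K = (1/4)·(K/N)/(1/2) = 0.5·(K/N). Setting this equal to 1/2 = 0.5 gives K = N.
Substituting into q = 40: 5·N^(1/4)·(N)^(1/2) = 40.
Solving, N = 16 and K = 16.

N* = 16, K* = 16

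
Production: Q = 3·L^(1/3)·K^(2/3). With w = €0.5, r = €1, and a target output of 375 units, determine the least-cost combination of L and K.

Cost minimization requires the marginal rate of technical substitution to equal the input-price ratio: MP_L/MP_K = w/r.
Here MP_L/MP_K = (1/3)·(K/L)/(2/3) = 0.5·(K/L). Setting this equal to 0.5/1 = 0.5 gives K = L.
Substituting into Q = 375: 3·L^(1/3)·(L)^(2/3) = 375.
Solving, L = 125 and K = 125.

L* = 125, K* = 125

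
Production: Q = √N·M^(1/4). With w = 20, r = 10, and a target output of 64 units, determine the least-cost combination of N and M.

Cost minimization requires the marginal rate of technical substitution to equal the input-price ratio: MP_N/MP_M = w/r.
Here MP_N/MP_M = (1/2)·(M/N)/(1/4) = 2·(M/N). Setting this equal to 20/10 = 2 gives M = N.
Substituting into Q = 64: N^(1/2)·(N)^(1/4) = 64.
Solving, N = 256 and M = 256.

N* = 256, M* = 256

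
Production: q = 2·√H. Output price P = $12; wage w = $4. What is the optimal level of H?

MP_H = (1/2)·2·H^(-1/2) = H^(-1/2).
Profit maximization for a price taker requires P·MP_H = w: 12·H^(-1/2) = 4.
So H^(-1/2) = 1/3, which gives H = 9.

H* = 9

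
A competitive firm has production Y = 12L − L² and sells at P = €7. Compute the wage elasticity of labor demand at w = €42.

ε = -1

From P·MP_L = w with MP_L = 12 − 2L, labor demand is L(w) = (12 − w/7)/2.
dL/dw = −1/(14) = -1/14.
At w = 42, L = 3, so ε = (dL/dw)·(w/L) = (-1/14)·(42/3) = -1.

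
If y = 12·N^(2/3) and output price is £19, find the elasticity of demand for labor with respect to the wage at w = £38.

ε = -3

MP_N = (2/3)·12·N^(-1/3), so P·MP_N = w gives 152·N^(-1/3) = w.
Solving, N(w) = (152/w)^(3). This is a constant-elasticity form: N ∝ w^(−3), so ε = −3.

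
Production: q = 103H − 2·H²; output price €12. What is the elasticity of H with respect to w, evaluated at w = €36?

ε = -0.03

From P·MP_H = w with MP_H = 103 − 4H, labor demand is H(w) = (103 − w/12)/4.
dH/dw = −1/(48) = -1/48.
At w = 36, H = 25, so ε = (dH/dw)·(w/H) = (-1/48)·(36/25) = -0.03.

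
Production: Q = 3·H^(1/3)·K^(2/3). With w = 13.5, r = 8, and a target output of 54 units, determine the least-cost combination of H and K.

Cost minimization requires the marginal rate of technical substitution to equal the input-price ratio: MP_H/MP_K = w/r.
Here MP_H/MP_K = (1/3)·(K/H)/(2/3) = 0.5·(K/H). Setting this equal to 13.5/8 = 1.6875 gives K = 3.375H.
Substituting into Q = 54: 3·H^(1/3)·(3.375H)^(2/3) = 54.
Solving, H = 8 and K = 27.

H* = 8, K* = 27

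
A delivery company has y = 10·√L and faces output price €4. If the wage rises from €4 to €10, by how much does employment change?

From P·MP_L = w with MP_L = 5·L^(-1/2), the labor demand is L(w) = (20/w)^(2).
At w = 4: L = 25. At w = 10: L = 4.
ΔL = 4 − 25 = -21.

ΔL = -21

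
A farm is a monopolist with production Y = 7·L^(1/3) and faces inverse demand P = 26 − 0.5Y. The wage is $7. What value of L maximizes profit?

L* = 8

Marginal revenue from the inverse demand is MR = 26 − Y.
The marginal product is MP_L = (7/3)·L^(-2/3).
A monopolist hires until marginal revenue product equals the wage: MR·MP_L = w.
At L, Y = 7·L^(1/3). Substituting and solving: (26 − 7·L^(1/3))·(7/3)·L^(-2/3) = 7 gives L = 8.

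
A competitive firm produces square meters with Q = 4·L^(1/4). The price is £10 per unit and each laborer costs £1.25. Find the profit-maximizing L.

MP_L = (1/4)·4·L^(-3/4) = L^(-3/4).
Profit maximization for a price taker requires P·MP_L = w: 10·L^(-3/4) = 1.25.
So L^(-3/4) = 0.125, which gives L = 16.

L* = 16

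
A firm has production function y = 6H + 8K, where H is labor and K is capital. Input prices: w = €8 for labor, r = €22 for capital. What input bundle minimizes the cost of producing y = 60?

H* = 10, K* = 0

The inputs are perfect substitutes, so the firm uses whichever has the lower cost per unit of output.
Cost per unit of output via H is w/6 = 4/3; via K it is r/8 = 2.75. H is cheaper.
Producing y = 60 with H alone: H = 10, K = 0.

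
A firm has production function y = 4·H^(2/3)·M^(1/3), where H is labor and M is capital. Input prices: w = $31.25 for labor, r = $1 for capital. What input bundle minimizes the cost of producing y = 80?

H* = 8, M* = 125

Cost minimization requires the marginal rate of technical substitution to equal the input-price ratio: MP_H/MP_M = w/r.
Here MP_H/MP_M = (2/3)·(M/H)/(1/3) = 2·(M/H). Setting this equal to 31.25/1 = 31.25 gives M = 15.625H.
Substituting into y = 80: 4·H^(2/3)·(15.625H)^(1/3) = 80.
Solving, H = 8 and M = 125.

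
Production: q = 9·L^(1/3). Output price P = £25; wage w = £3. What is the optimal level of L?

L* = 125

MP_L = (1/3)·9·L^(-2/3) = 3·L^(-2/3).
Profit maximization for a price taker requires P·MP_L = w: 25·3·L^(-2/3) = 3.
So L^(-2/3) = 0.04, which gives L = 125.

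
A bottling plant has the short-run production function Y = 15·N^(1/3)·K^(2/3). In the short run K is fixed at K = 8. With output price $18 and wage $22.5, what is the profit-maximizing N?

N* = 64

With K = 8, MP_N = (1/3)·15·N^(-2/3)·8^(2/3) = 20·N^(-2/3).
Profit maximization for a price taker requires P·MP_N = w: 18·20·N^(-2/3) = 22.5.
So N^(-2/3) = 0.0625, which gives N = 64.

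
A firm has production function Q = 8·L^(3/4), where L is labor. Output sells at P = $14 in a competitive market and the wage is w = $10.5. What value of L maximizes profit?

MP_L = (3/4)·8·L^(-1/4) = 6·L^(-1/4).
Profit maximization for a price taker requires P·MP_L = w: 14·6·L^(-1/4) = 10.5.
So L^(-1/4) = 0.125, which gives L = 4096.

L* = 4096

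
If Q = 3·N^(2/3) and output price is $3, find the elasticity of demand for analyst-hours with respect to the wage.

ε = -3

MP_N = (2/3)·3·N^(-1/3), so P·MP_N = w gives 6·N^(-1/3) = w.
Solving, N(w) = (6/w)^(3). This is a constant-elasticity form: N ∝ w^(−3), so ε = −3.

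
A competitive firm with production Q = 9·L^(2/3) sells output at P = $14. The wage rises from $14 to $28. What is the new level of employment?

From P·MP_L = w with MP_L = 6·L^(-1/3), the labor demand is L(w) = (84/w)^(3).
At w = 14: L = 216. At w = 28: L = 27.

L* = 27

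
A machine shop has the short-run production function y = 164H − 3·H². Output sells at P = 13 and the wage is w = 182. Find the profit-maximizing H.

H* = 25

The marginal product of H is MP_H = 164 − 6H.
A price-taking firm hires until the value of the marginal product equals the wage: P·MP_H = w, so 13·(164 − 6H) = 182.
Then 164 − 6H = 14, giving H = 25.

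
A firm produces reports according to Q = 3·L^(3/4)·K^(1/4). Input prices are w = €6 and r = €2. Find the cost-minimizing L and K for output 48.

Cost minimization requires the marginal rate of technical substitution to equal the input-price ratio: MP_L/MP_K = w/r.
Here MP_L/MP_K = (3/4)·(K/L)/(1/4) = 3·(K/L). Setting this equal to 6/2 = 3 gives K = L.
Substituting into Q = 48: 3·L^(3/4)·(L)^(1/4) = 48.
Solving, L = 16 and K = 16.

L* = 16, K* = 16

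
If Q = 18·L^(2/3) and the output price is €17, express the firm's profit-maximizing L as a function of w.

L(w) = 8489664/w³

MP_L = (2/3)·18·L^(-1/3) = 12·L^(-1/3).
Setting P·MP_L = w: 204·L^(-1/3) = w.
Solving for L: L^(-1/3) = w/204, so L = (204/w)^(3).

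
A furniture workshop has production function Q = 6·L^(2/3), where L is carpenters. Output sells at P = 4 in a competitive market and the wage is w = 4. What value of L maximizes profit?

MP_L = (2/3)·6·L^(-1/3) = 4·L^(-1/3).
Profit maximization for a price taker requires P·MP_L = w: 4·4·L^(-1/3) = 4.
So L^(-1/3) = 0.25, which gives L = 64.

L* = 64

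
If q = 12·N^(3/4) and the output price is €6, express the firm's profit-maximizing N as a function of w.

MP_N = (3/4)·12·N^(-1/4) = 9·N^(-1/4).
Setting P·MP_N = w: 54·N^(-1/4) = w.
Solving for N: N^(-1/4) = w/54, so N = (54/w)^(4).

N(w) = 8503056/w^(4)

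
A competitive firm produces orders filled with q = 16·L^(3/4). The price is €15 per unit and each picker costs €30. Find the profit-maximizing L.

L* = 1296

MP_L = (3/4)·16·L^(-1/4) = 12·L^(-1/4).
Profit maximization for a price taker requires P·MP_L = w: 15·12·L^(-1/4) = 30.
So L^(-1/4) = 1/6, which gives L = 1296.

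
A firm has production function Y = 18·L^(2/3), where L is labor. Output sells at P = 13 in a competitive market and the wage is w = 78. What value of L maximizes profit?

MP_L = (2/3)·18·L^(-1/3) = 12·L^(-1/3).
Profit maximization for a price taker requires P·MP_L = w: 13·12·L^(-1/3) = 78.
So L^(-1/3) = 0.5, which gives L = 8.

L* = 8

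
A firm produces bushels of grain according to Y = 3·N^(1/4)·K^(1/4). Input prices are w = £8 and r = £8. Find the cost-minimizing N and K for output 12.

N* = 16, K* = 16

Cost minimization requires the marginal rate of technical substitution to equal the input-price ratio: MP_N/MP_K = w/r.
Here MP_N/MP_K = (1/4)·(K/N)/(1/4) = (K/N). Setting this equal to 8/8 = 1 gives K = N.
Substituting into Y = 12: 3·N^(1/4)·(N)^(1/4) = 12.
Solving, N = 16 and K = 16.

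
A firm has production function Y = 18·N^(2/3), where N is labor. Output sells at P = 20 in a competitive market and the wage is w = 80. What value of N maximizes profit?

N* = 27

MP_N = (2/3)·18·N^(-1/3) = 12·N^(-1/3).
Profit maximization for a price taker requires P·MP_N = w: 20·12·N^(-1/3) = 80.
So N^(-1/3) = 1/3, which gives N = 27.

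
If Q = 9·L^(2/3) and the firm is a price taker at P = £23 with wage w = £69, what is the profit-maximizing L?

MP_L = (2/3)·9·L^(-1/3) = 6·L^(-1/3).
Profit maximization for a price taker requires P·MP_L = w: 23·6·L^(-1/3) = 69.
So L^(-1/3) = 0.5, which gives L = 8.

L* = 8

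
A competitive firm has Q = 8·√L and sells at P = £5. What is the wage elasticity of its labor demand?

MP_L = (1/2)·8·L^(-1/2), so P·MP_L = w gives 20·L^(-1/2) = w.
Solving, L(w) = (20/w)^(2). This is a constant-elasticity form: L ∝ w^(−2), so ε = −2.

ε = -2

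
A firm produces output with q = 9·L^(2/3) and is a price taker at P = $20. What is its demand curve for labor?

L(w) = 1728000/w³

MP_L = (2/3)·9·L^(-1/3) = 6·L^(-1/3).
Setting P·MP_L = w: 120·L^(-1/3) = w.
Solving for L: L^(-1/3) = w/120, so L = (120/w)^(3).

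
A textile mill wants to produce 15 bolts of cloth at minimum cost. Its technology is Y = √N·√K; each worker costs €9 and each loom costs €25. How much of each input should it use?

Cost minimization requires the marginal rate of technical substitution to equal the input-price ratio: MP_N/MP_K = w/r.
Here MP_N/MP_K = (1/2)·(K/N)/(1/2) = (K/N). Setting this equal to 9/25 = 0.36 gives K = 0.36N.
Substituting into Y = 15: N^(1/2)·(0.36N)^(1/2) = 15.
Solving, N = 25 and K = 9.

N* = 25, K* = 9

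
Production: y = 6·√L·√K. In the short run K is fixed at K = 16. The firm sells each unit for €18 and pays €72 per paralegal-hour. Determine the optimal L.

With K = 16, MP_L = (1/2)·6·L^(-1/2)·16^(1/2) = 12·L^(-1/2).
Profit maximization for a price taker requires P·MP_L = w: 18·12·L^(-1/2) = 72.
So L^(-1/2) = 1/3, which gives L = 9.

L* = 9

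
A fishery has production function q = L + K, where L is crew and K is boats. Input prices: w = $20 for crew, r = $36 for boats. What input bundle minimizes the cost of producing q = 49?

The inputs are perfect substitutes, so the firm uses whichever has the lower cost per unit of output.
Cost per unit of output via L is 20; via K it is 36. L is cheaper.
Producing q = 49 with L alone: L = 49, K = 0.

L* = 49, K* = 0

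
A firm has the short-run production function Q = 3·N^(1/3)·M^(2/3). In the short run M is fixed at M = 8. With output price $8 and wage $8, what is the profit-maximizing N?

N* = 8

With M = 8, MP_N = (1/3)·3·N^(-2/3)·8^(2/3) = 4·N^(-2/3).
Profit maximization for a price taker requires P·MP_N = w: 8·4·N^(-2/3) = 8.
So N^(-2/3) = 0.25, which gives N = 8.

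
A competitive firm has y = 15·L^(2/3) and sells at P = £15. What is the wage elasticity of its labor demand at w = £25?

ε = -3

MP_L = (2/3)·15·L^(-1/3), so P·MP_L = w gives 150·L^(-1/3) = w.
Solving, L(w) = (150/w)^(3). This is a constant-elasticity form: L ∝ w^(−3), so ε = −3.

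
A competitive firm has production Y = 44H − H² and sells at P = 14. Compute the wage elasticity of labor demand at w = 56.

From P·MP_H = w with MP_H = 44 − 2H, labor demand is H(w) = (44 − w/14)/2.
dH/dw = −1/(28) = -1/28.
At w = 56, H = 20, so ε = (dH/dw)·(w/H) = (-1/28)·(56/20) = -0.1.

ε = -0.1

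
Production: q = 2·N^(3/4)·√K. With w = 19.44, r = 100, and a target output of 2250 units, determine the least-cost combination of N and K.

Cost minimization requires the marginal rate of technical substitution to equal the input-price ratio: MP_N/MP_K = w/r.
Here MP_N/MP_K = (3/4)·(K/N)/(1/2) = 1.5·(K/N). Setting this equal to 19.44/100 = 0.1944 gives K = 0.1296N.
Substituting into q = 2250: 2·N^(3/4)·(0.1296N)^(1/2) = 2250.
Solving, N = 625 and K = 81.

N* = 625, K* = 81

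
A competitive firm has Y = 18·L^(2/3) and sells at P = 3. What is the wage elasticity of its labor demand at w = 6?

ε = -3

MP_L = (2/3)·18·L^(-1/3), so P·MP_L = w gives 36·L^(-1/3) = w.
Solving, L(w) = (36/w)^(3). This is a constant-elasticity form: L ∝ w^(−3), so ε = −3.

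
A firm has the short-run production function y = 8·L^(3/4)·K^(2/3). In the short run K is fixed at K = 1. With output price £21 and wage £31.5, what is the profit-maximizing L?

L* = 256

With K = 1, MP_L = (3/4)·8·L^(-1/4)·1^(2/3) = 6·L^(-1/4).
Profit maximization for a price taker requires P·MP_L = w: 21·6·L^(-1/4) = 31.5.
So L^(-1/4) = 0.25, which gives L = 256.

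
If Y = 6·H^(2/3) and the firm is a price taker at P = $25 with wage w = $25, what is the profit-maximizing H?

H* = 64

MP_H = (2/3)·6·H^(-1/3) = 4·H^(-1/3).
Profit maximization for a price taker requires P·MP_H = w: 25·4·H^(-1/3) = 25.
So H^(-1/3) = 0.25, which gives H = 64.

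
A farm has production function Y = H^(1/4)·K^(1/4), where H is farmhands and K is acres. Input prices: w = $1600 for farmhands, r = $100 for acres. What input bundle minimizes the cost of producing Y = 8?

Cost minimization requires the marginal rate of technical substitution to equal the input-price ratio: MP_H/MP_K = w/r.
Here MP_H/MP_K = (1/4)·(K/H)/(1/4) = (K/H). Setting this equal to 1600/100 = 16 gives K = 16H.
Substituting into Y = 8: H^(1/4)·(16H)^(1/4) = 8.
Solving, H = 16 and K = 256.

H* = 16, K* = 256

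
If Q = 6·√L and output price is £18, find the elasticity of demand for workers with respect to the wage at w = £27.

MP_L = (1/2)·6·L^(-1/2), so P·MP_L = w gives 54·L^(-1/2) = w.
Solving, L(w) = (54/w)^(2). This is a constant-elasticity form: L ∝ w^(−2), so ε = −2.

ε = -2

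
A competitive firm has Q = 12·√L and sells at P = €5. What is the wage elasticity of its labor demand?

MP_L = (1/2)·12·L^(-1/2), so P·MP_L = w gives 30·L^(-1/2) = w.
Solving, L(w) = (30/w)^(2). This is a constant-elasticity form: L ∝ w^(−2), so ε = −2.

ε = -2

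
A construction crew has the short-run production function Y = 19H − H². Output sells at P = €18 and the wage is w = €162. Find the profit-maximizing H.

H* = 5

The marginal product of H is MP_H = 19 − 2H.
A price-taking firm hires until the value of the marginal product equals the wage: P·MP_H = w, so 18·(19 − 2H) = 162.
Then 19 − 2H = 9, giving H = 5.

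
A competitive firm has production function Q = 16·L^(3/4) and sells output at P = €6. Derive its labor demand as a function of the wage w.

L(w) = (72/w)^(4)

MP_L = (3/4)·16·L^(-1/4) = 12·L^(-1/4).
Setting P·MP_L = w: 72·L^(-1/4) = w.
Solving for L: L^(-1/4) = w/72, so L = (72/w)^(4).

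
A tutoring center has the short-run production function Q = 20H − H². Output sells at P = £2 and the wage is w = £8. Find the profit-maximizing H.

The marginal product of H is MP_H = 20 − 2H.
A price-taking firm hires until the value of the marginal product equals the wage: P·MP_H = w, so 2·(20 − 2H) = 8.
Then 20 − 2H = 4, giving H = 8.

H* = 8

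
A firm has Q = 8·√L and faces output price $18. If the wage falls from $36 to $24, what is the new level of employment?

From P·MP_L = w with MP_L = 4·L^(-1/2), the labor demand is L(w) = (72/w)^(2).
At w = 36: L = 4. At w = 24: L = 9.

L* = 9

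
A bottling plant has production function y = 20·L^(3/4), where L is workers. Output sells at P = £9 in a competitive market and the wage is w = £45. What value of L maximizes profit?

MP_L = (3/4)·20·L^(-1/4) = 15·L^(-1/4).
Profit maximization for a price taker requires P·MP_L = w: 9·15·L^(-1/4) = 45.
So L^(-1/4) = 1/3, which gives L = 81.

L* = 81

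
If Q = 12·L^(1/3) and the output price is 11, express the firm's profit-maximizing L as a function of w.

MP_L = (1/3)·12·L^(-2/3) = 4·L^(-2/3).
Setting P·MP_L = w: 44·L^(-2/3) = w.
Solving for L: L^(-2/3) = w/44, so L = (44/w)^(3/2).

L(w) = (44/w)^(3/2)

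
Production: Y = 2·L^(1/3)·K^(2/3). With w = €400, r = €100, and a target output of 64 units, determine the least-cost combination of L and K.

L* = 8, K* = 64

Cost minimization requires the marginal rate of technical substitution to equal the input-price ratio: MP_L/MP_K = w/r.
Here MP_L/MP_K = (1/3)·(K/L)/(2/3) = 0.5·(K/L). Setting this equal to 400/100 = 4 gives K = 8L.
Substituting into Y = 64: 2·L^(1/3)·(8L)^(2/3) = 64.
Solving, L = 8 and K = 64.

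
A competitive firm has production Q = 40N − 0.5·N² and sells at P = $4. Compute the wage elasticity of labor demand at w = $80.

ε = -1

From P·MP_N = w with MP_N = 40 − N, labor demand is N(w) = 40 − w/4.
dN/dw = −1/(4) = -0.25.
At w = 80, N = 20, so ε = (dN/dw)·(w/N) = (-0.25)·(80/20) = -1.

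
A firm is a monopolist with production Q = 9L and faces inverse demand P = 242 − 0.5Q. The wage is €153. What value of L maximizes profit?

L* = 25

Marginal revenue from the inverse demand is MR = 242 − Q.
The marginal product is MP_L = 9.
A monopolist hires until marginal revenue product equals the wage: MR·MP_L = w.
(242 − 9L)·9 = 153, so L = 25.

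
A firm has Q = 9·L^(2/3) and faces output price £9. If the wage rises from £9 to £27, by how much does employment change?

From P·MP_L = w with MP_L = 6·L^(-1/3), the labor demand is L(w) = (54/w)^(3).
At w = 9: L = 216. At w = 27: L = 8.
ΔL = 8 − 216 = -208.

ΔL = -208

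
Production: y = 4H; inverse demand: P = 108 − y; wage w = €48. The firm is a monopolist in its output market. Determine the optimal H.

Marginal revenue from the inverse demand is MR = 108 − 2y.
The marginal product is MP_H = 4.
A monopolist hires until marginal revenue product equals the wage: MR·MP_H = w.
(108 − 8H)·4 = 48, so H = 12.

H* = 12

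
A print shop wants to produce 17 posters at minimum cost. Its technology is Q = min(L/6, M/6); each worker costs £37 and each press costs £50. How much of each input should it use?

L* = 102, M* = 102

With a fixed-proportions technology, the cost-minimizing bundle uses no slack in either input: L/6 = M/6 = Q.
So L = 6·17 = 102 and M = 6·17 = 102.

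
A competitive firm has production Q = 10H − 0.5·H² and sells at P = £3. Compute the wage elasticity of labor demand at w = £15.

From P·MP_H = w with MP_H = 10 − H, labor demand is H(w) = 10 − w/3.
dH/dw = −1/(3) = -1/3.
At w = 15, H = 5, so ε = (dH/dw)·(w/H) = (-1/3)·(15/5) = -1.

ε = -1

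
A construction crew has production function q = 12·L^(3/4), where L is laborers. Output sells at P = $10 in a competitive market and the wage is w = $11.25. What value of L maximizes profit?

MP_L = (3/4)·12·L^(-1/4) = 9·L^(-1/4).
Profit maximization for a price taker requires P·MP_L = w: 10·9·L^(-1/4) = 11.25.
So L^(-1/4) = 0.125, which gives L = 4096.

L* = 4096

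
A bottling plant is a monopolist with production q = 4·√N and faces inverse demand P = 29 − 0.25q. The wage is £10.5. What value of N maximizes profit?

Marginal revenue from the inverse demand is MR = 29 − 0.5q.
The marginal product is MP_N = 2·N^(-1/2).
A monopolist hires until marginal revenue product equals the wage: MR·MP_N = w.
At N, q = 4·√N. Substituting and solving: (29 − 2·√N)·2·N^(-1/2) = 10.5 gives N = 16.

N* = 16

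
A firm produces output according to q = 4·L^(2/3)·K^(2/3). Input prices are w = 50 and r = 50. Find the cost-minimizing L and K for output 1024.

Cost minimization requires the marginal rate of technical substitution to equal the input-price ratio: MP_L/MP_K = w/r.
Here MP_L/MP_K = (2/3)·(K/L)/(2/3) = (K/L). Setting this equal to 50/50 = 1 gives K = L.
Substituting into q = 1024: 4·L^(2/3)·(L)^(2/3) = 1024.
Solving, L = 64 and K = 64.

L* = 64, K* = 64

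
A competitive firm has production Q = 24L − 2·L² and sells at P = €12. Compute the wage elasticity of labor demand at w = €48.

ε = -0.2

From P·MP_L = w with MP_L = 24 − 4L, labor demand is L(w) = (24 − w/12)/4.
dL/dw = −1/(48) = -1/48.
At w = 48, L = 5, so ε = (dL/dw)·(w/L) = (-1/48)·(48/5) = -0.2.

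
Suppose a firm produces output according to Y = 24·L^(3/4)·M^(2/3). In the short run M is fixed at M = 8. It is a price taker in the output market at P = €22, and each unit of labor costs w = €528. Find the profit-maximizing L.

L* = 81

With M = 8, MP_L = (3/4)·24·L^(-1/4)·8^(2/3) = 72·L^(-1/4).
Profit maximization for a price taker requires P·MP_L = w: 22·72·L^(-1/4) = 528.
So L^(-1/4) = 1/3, which gives L = 81.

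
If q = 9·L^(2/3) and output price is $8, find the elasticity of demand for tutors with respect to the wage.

ε = -3

MP_L = (2/3)·9·L^(-1/3), so P·MP_L = w gives 48·L^(-1/3) = w.
Solving, L(w) = (48/w)^(3). This is a constant-elasticity form: L ∝ w^(−3), so ε = −3.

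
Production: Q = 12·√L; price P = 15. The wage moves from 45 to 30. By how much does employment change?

From P·MP_L = w with MP_L = 6·L^(-1/2), the labor demand is L(w) = (90/w)^(2).
At w = 45: L = 4. At w = 30: L = 9.
ΔL = 9 − 4 = 5.

ΔL = 5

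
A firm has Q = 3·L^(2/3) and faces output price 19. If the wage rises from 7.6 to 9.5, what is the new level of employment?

L* = 64

From P·MP_L = w with MP_L = 2·L^(-1/3), the labor demand is L(w) = (38/w)^(3).
At w = 7.6: L = 125. At w = 9.5: L = 64.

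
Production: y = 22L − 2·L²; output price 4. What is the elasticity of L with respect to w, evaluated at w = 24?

ε = -0.375

From P·MP_L = w with MP_L = 22 − 4L, labor demand is L(w) = (22 − w/4)/4.
dL/dw = −1/(16) = -0.0625.
At w = 24, L = 4, so ε = (dL/dw)·(w/L) = (-0.0625)·(24/4) = -0.375.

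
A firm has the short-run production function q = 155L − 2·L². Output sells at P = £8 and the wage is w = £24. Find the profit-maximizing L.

The marginal product of L is MP_L = 155 − 4L.
A price-taking firm hires until the value of the marginal product equals the wage: P·MP_L = w, so 8·(155 − 4L) = 24.
Then 155 − 4L = 3, giving L = 38.

L* = 38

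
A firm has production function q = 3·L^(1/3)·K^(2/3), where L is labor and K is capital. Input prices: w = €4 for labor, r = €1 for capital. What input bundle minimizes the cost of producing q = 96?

Cost minimization requires the marginal rate of technical substitution to equal the input-price ratio: MP_L/MP_K = w/r.
Here MP_L/MP_K = (1/3)·(K/L)/(2/3) = 0.5·(K/L). Setting this equal to 4/1 = 4 gives K = 8L.
Substituting into q = 96: 3·L^(1/3)·(8L)^(2/3) = 96.
Solving, L = 8 and K = 64.

L* = 8, K* = 64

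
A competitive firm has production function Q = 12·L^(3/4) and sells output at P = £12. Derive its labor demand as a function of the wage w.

L(w) = (108/w)^(4)

MP_L = (3/4)·12·L^(-1/4) = 9·L^(-1/4).
Setting P·MP_L = w: 108·L^(-1/4) = w.
Solving for L: L^(-1/4) = w/108, so L = (108/w)^(4).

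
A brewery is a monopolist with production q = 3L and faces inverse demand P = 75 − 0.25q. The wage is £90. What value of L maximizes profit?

Marginal revenue from the inverse demand is MR = 75 − 0.5q.
The marginal product is MP_L = 3.
A monopolist hires until marginal revenue product equals the wage: MR·MP_L = w.
(75 − 1.5L)·3 = 90, so L = 30.

L* = 30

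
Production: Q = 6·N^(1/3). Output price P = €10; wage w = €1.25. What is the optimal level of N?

MP_N = (1/3)·6·N^(-2/3) = 2·N^(-2/3).
Profit maximization for a price taker requires P·MP_N = w: 10·2·N^(-2/3) = 1.25.
So N^(-2/3) = 0.0625, which gives N = 64.

N* = 64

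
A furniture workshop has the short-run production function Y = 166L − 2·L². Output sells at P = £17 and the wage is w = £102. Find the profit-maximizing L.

The marginal product of L is MP_L = 166 − 4L.
A price-taking firm hires until the value of the marginal product equals the wage: P·MP_L = w, so 17·(166 − 4L) = 102.
Then 166 − 4L = 6, giving L = 40.

L* = 40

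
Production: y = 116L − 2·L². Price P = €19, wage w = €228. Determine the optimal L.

L* = 26

The marginal product of L is MP_L = 116 − 4L.
A price-taking firm hires until the value of the marginal product equals the wage: P·MP_L = w, so 19·(116 − 4L) = 228.
Then 116 − 4L = 12, giving L = 26.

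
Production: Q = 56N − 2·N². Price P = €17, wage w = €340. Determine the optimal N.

The marginal product of N is MP_N = 56 − 4N.
A price-taking firm hires until the value of the marginal product equals the wage: P·MP_N = w, so 17·(56 − 4N) = 340.
Then 56 − 4N = 20, giving N = 9.

N* = 9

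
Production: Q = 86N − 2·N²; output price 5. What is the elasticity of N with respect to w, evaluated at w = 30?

From P·MP_N = w with MP_N = 86 − 4N, labor demand is N(w) = (86 − w/5)/4.
dN/dw = −1/(20) = -0.05.
At w = 30, N = 20, so ε = (dN/dw)·(w/N) = (-0.05)·(30/20) = -0.075.

ε = -0.075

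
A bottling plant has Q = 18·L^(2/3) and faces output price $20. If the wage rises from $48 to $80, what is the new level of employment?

L* = 27

From P·MP_L = w with MP_L = 12·L^(-1/3), the labor demand is L(w) = (240/w)^(3).
At w = 48: L = 125. At w = 80: L = 27.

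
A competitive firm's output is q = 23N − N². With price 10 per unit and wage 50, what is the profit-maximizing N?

The marginal product of N is MP_N = 23 − 2N.
A price-taking firm hires until the value of the marginal product equals the wage: P·MP_N = w, so 10·(23 − 2N) = 50.
Then 23 − 2N = 5, giving N = 9.

N* = 9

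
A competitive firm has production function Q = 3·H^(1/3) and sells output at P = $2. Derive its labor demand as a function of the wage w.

H(w) = (2/w)^(3/2)

MP_H = (1/3)·3·H^(-2/3) = H^(-2/3).
Setting P·MP_H = w: 2·H^(-2/3) = w.
Solving for H: H^(-2/3) = w/2, so H = (2/w)^(3/2).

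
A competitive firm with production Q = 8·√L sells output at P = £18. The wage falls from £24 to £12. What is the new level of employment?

From P·MP_L = w with MP_L = 4·L^(-1/2), the labor demand is L(w) = (72/w)^(2).
At w = 24: L = 9. At w = 12: L = 36.

L* = 36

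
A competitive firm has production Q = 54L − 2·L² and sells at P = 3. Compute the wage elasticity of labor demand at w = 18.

From P·MP_L = w with MP_L = 54 − 4L, labor demand is L(w) = (54 − w/3)/4.
dL/dw = −1/(12) = -1/12.
At w = 18, L = 12, so ε = (dL/dw)·(w/L) = (-1/12)·(18/12) = -0.125.

ε = -0.125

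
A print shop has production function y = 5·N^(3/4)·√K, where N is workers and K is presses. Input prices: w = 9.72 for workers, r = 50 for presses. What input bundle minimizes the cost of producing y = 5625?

Cost minimization requires the marginal rate of technical substitution to equal the input-price ratio: MP_N/MP_K = w/r.
Here MP_N/MP_K = (3/4)·(K/N)/(1/2) = 1.5·(K/N). Setting this equal to 9.72/50 = 0.1944 gives K = 0.1296N.
Substituting into y = 5625: 5·N^(3/4)·(0.1296N)^(1/2) = 5625.
Solving, N = 625 and K = 81.

N* = 625, K* = 81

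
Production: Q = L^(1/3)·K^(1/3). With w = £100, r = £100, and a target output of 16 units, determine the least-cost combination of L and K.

L* = 64, K* = 64

Cost minimization requires the marginal rate of technical substitution to equal the input-price ratio: MP_L/MP_K = w/r.
Here MP_L/MP_K = (1/3)·(K/L)/(1/3) = (K/L). Setting this equal to 100/100 = 1 gives K = L.
Substituting into Q = 16: L^(1/3)·(L)^(1/3) = 16.
Solving, L = 64 and K = 64.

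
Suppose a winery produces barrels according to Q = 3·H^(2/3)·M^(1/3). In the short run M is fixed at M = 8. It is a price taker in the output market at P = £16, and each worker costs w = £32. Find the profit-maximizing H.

With M = 8, MP_H = (2/3)·3·H^(-1/3)·8^(1/3) = 4·H^(-1/3).
Profit maximization for a price taker requires P·MP_H = w: 16·4·H^(-1/3) = 32.
So H^(-1/3) = 0.5, which gives H = 8.

H* = 8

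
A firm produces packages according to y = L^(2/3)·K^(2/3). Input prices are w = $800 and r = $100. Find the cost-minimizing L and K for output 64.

L* = 8, K* = 64

Cost minimization requires the marginal rate of technical substitution to equal the input-price ratio: MP_L/MP_K = w/r.
Here MP_L/MP_K = (2/3)·(K/L)/(2/3) = (K/L). Setting this equal to 800/100 = 8 gives K = 8L.
Substituting into y = 64: L^(2/3)·(8L)^(2/3) = 64.
Solving, L = 8 and K = 64.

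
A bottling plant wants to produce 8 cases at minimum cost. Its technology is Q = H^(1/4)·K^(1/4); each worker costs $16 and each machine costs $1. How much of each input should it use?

H* = 16, K* = 256

Cost minimization requires the marginal rate of technical substitution to equal the input-price ratio: MP_H/MP_K = w/r.
Here MP_H/MP_K = (1/4)·(K/H)/(1/4) = (K/H). Setting this equal to 16/1 = 16 gives K = 16H.
Substituting into Q = 8: H^(1/4)·(16H)^(1/4) = 8.
Solving, H = 16 and K = 256.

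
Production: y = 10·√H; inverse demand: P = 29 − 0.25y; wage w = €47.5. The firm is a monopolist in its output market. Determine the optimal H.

H* = 4

Marginal revenue from the inverse demand is MR = 29 − 0.5y.
The marginal product is MP_H = 5·H^(-1/2).
A monopolist hires until marginal revenue product equals the wage: MR·MP_H = w.
At H, y = 10·√H. Substituting and solving: (29 − 5·√H)·5·H^(-1/2) = 47.5 gives H = 4.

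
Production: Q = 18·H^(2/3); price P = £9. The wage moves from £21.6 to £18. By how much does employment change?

From P·MP_H = w with MP_H = 12·H^(-1/3), the labor demand is H(w) = (108/w)^(3).
At w = 21.6: H = 125. At w = 18: H = 216.
ΔH = 216 − 125 = 91.

ΔH = 91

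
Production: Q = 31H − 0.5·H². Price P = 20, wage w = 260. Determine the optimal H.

The marginal product of H is MP_H = 31 − H.
A price-taking firm hires until the value of the marginal product equals the wage: P·MP_H = w, so 20·(31 − H) = 260.
Then 31 − H = 13, giving H = 18.

H* = 18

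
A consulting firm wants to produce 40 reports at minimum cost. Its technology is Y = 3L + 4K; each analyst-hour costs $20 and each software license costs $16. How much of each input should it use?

L* = 0, K* = 10

The inputs are perfect substitutes, so the firm uses whichever has the lower cost per unit of output.
Cost per unit of output via L is w/3 = 20/3; via K it is r/4 = 4. K is cheaper.
Producing Y = 40 with K alone: L = 0, K = 10.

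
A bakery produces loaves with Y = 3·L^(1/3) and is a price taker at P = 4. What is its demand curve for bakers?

L(w) = (4/w)^(3/2)

MP_L = (1/3)·3·L^(-2/3) = L^(-2/3).
Setting P·MP_L = w: 4·L^(-2/3) = w.
Solving for L: L^(-2/3) = w/4, so L = (4/w)^(3/2).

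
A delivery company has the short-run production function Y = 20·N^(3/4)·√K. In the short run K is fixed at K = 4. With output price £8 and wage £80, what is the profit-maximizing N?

With K = 4, MP_N = (3/4)·20·N^(-1/4)·4^(1/2) = 30·N^(-1/4).
Profit maximization for a price taker requires P·MP_N = w: 8·30·N^(-1/4) = 80.
So N^(-1/4) = 1/3, which gives N = 81.

N* = 81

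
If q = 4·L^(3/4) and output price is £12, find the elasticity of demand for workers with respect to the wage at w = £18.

ε = -4

MP_L = (3/4)·4·L^(-1/4), so P·MP_L = w gives 36·L^(-1/4) = w.
Solving, L(w) = (36/w)^(4). This is a constant-elasticity form: L ∝ w^(−4), so ε = −4.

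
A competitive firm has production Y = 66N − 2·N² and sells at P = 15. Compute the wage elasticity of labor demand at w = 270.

From P·MP_N = w with MP_N = 66 − 4N, labor demand is N(w) = (66 − w/15)/4.
dN/dw = −1/(60) = -1/60.
At w = 270, N = 12, so ε = (dN/dw)·(w/N) = (-1/60)·(270/12) = -0.375.

ε = -0.375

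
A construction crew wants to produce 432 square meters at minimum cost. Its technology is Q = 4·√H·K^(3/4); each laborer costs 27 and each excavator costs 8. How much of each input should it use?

H* = 16, K* = 81

Cost minimization requires the marginal rate of technical substitution to equal the input-price ratio: MP_H/MP_K = w/r.
Here MP_H/MP_K = (1/2)·(K/H)/(3/4) = (2/3)·(K/H). Setting this equal to 27/8 = 3.375 gives K = 5.0625H.
Substituting into Q = 432: 4·H^(1/2)·(5.0625H)^(3/4) = 432.
Solving, H = 16 and K = 81.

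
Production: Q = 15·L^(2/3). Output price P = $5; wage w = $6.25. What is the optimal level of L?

L* = 512

MP_L = (2/3)·15·L^(-1/3) = 10·L^(-1/3).
Profit maximization for a price taker requires P·MP_L = w: 5·10·L^(-1/3) = 6.25.
So L^(-1/3) = 0.125, which gives L = 512.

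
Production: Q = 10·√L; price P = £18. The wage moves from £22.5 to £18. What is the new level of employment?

L* = 25

From P·MP_L = w with MP_L = 5·L^(-1/2), the labor demand is L(w) = (90/w)^(2).
At w = 22.5: L = 16. At w = 18: L = 25.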